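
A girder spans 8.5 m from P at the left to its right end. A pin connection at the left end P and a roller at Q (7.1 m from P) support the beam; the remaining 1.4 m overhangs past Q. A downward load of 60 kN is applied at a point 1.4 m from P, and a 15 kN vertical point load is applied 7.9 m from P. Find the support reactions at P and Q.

ΣM about P: Q_y·7.1 − 60·1.4 − 15·7.9 = 0 → Q_y = 202.5/7.1 = 28.5211 ≈ 28.52 kN.
ΣF_y = 0: P_y + 28.5211 − 60 − 15 = 0 → P_y = 46.48 kN.
ΣF_x = 0: no horizontal applied forces, so P_x = 0.

P_x = 0, P_y = 46.48 kN, Q_y = 28.52 kN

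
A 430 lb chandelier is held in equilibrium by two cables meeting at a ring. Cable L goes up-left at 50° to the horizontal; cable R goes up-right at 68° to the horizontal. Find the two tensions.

T_L = 182.4 lb, T_R = 313.0 lb

ΣF_x = 0: −T_L·cos50° + T_R·cos68° = 0 → T_R = 1.7159·T_L.
ΣF_y = 0: T_L·sin50° + T_R·sin68° = 430.
Substitute: T_L·(0.766044 + 1.7159·0.927184) = 430 → T_L = 182.435 ≈ 182.4 lb.
Then T_R = 1.7159 × 182.435 = 313.0 lb.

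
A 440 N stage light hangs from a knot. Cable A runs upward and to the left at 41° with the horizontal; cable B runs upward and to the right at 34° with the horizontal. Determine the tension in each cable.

T_A = 377.6 N, T_B = 343.8 N

ΣF_x = 0: −T_A·cos41° + T_B·cos34° = 0 → T_B = 0.910344·T_A.
ΣF_y = 0: T_A·sin41° + T_B·sin34° = 440.
Substitute: T_A·(0.656059 + 0.910344·0.559193) = 440 → T_A = 377.644 ≈ 377.6 N.
Then T_B = 0.910344 × 377.644 = 343.8 N.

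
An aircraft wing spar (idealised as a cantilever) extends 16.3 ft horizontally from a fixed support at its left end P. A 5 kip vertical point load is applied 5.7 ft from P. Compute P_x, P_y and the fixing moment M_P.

ΣF_x = 0: P_x = 0.
ΣF_y = 0: P_y − 5 = 0 → P_y = 5.000 kip.
ΣM about P: M_P − 5·5.7 = 0 → M_P = 28.50 kip·ft.

P_x = 0, P_y = 5.000 kip, M_P = 28.50 kip·ft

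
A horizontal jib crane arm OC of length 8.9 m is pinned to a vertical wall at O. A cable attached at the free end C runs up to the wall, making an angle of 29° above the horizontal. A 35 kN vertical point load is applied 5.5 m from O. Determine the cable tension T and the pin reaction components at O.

T = 44.61 kN, O_x = 39.02 kN, O_y = 13.37 kN

ΣM about O: T·sin29°·8.9 − 35·5.5 = 0 → T = 192.5/(8.9·0.48481) = 44.6138 ≈ 44.61 kN.
ΣF_x = 0: O_x − T·cos29° = 0 → O_x = 44.6138 × 0.87462 = 39.02 kN.
ΣF_y = 0: O_y + T·sin29° − 35 = 0 → O_y = 35 − 44.6138 × 0.48481 = 13.37 kN.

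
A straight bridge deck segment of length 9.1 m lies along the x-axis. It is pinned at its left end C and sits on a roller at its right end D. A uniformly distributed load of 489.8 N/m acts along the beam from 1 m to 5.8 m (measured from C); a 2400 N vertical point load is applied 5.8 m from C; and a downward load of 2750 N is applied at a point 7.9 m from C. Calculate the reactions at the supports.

Resultant of the distributed load: 489.8 × 4.8 = 2351.04 N at 3.4 m from C.
Taking moments about C: D_y·9.1 − (489.8·4.8)·3.4 − 2400·5.8 − 2750·7.9 = 0 → D_y = 43638.536/9.1 = 4795.44 ≈ 4795 N.
ΣF_y = 0: C_y + 4795.44 − 489.8·4.8 − 2400 − 2750 = 0 → C_y = 2706 N.
ΣF_x = 0: no horizontal applied forces, so C_x = 0.

C_x = 0, C_y = 2706 N, D_y = 4795 N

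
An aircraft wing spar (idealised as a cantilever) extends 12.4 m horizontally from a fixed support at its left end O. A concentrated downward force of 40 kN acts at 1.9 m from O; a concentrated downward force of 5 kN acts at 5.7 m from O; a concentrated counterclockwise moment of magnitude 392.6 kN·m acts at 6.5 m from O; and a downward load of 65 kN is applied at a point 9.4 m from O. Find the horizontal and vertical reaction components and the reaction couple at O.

ΣF_x = 0: O_x = 0.
ΣF_y = 0: O_y − 40 − 5 − 65 = 0 → O_y = 110.0 kN.
ΣM about O: M_O − 40·1.9 − 5·5.7 + 392.6 − 65·9.4 = 0 → M_O = 322.9 kN·m.

O_x = 0, O_y = 110.0 kN, M_O = 322.9 kN·m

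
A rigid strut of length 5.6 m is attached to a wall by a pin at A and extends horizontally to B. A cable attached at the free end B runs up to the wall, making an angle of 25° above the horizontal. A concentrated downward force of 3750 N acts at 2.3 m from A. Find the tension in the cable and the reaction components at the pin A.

ΣM about A: T·sin25°·5.6 − 3750·2.3 = 0 → T = 8625/(5.6·0.422618) = 3644.38 ≈ 3644 N.
ΣF_x = 0: A_x − T·cos25° = 0 → A_x = 3644.38 × 0.906308 = 3303 N.
ΣF_y = 0: A_y + T·sin25° − 3750 = 0 → A_y = 3750 − 3644.38 × 0.422618 = 2210 N.

T = 3644 N, A_x = 3303 N, A_y = 2210 N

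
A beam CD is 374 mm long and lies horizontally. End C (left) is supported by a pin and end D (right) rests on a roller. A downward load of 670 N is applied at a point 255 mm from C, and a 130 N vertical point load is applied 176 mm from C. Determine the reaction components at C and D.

C_x = 0, C_y = 282.0 N, D_y = 518.0 N

Moments about C: D_y·374 − 670·255 − 130·176 = 0 → D_y = 193730/374 = 517.995 ≈ 518.0 N.
ΣF_y = 0: C_y + 517.995 − 670 − 130 = 0 → C_y = 282.0 N.
ΣF_x = 0: no horizontal applied forces, so C_x = 0.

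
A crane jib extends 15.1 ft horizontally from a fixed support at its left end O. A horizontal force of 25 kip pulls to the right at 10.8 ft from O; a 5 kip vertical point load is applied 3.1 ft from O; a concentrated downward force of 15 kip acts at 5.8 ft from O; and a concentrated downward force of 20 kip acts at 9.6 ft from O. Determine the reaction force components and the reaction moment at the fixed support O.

O_x = -25.00 kip, O_y = 40.00 kip, M_O = 294.5 kip·ft

ΣF_x = 0: O_x + 25 = 0 → O_x = -25.00 kip.
ΣF_y = 0: O_y − 5 − 15 − 20 = 0 → O_y = 40.00 kip.
ΣM about O: M_O − 5·3.1 − 15·5.8 − 20·9.6 = 0 → M_O = 294.5 kip·ft.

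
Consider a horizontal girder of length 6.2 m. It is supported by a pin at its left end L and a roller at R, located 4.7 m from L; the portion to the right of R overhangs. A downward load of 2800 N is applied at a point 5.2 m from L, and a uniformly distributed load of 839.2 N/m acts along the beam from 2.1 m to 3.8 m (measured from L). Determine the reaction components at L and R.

L_x = 0, L_y = 233.3 N, R_y = 3993 N

Resultant of the distributed load: 839.2 × 1.7 = 1426.64 N at 2.95 m from L.
ΣM about L: R_y·4.7 − 2800·5.2 − (839.2·1.7)·2.95 = 0 → R_y = 18768.588/4.7 = 3993.32 ≈ 3993 N.
ΣF_y = 0: L_y + 3993.32 − 2800 − 839.2·1.7 = 0 → L_y = 233.3 N.
ΣF_x = 0: no horizontal applied forces, so L_x = 0.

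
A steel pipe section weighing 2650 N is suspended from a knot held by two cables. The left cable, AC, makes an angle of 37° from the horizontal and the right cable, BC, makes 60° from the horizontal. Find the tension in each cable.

ΣF_x = 0: −T_AC·cos37° + T_BC·cos60° = 0 → T_BC = 1.59727·T_AC.
ΣF_y = 0: T_AC·sin37° + T_BC·sin60° = 2650.
Substitute: T_AC·(0.601815 + 1.59727·0.866025) = 2650 → T_AC = 1334.95 ≈ 1335 N.
Then T_BC = 1.59727 × 1334.95 = 2132 N.

T_AC = 1335 N, T_BC = 2132 N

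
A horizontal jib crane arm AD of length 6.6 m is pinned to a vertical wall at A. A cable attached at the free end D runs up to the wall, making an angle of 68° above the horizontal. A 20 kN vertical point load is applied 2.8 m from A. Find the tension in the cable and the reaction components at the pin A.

ΣM about A: T·sin68°·6.6 − 20·2.8 = 0 → T = 56/(6.6·0.927184) = 9.1512 ≈ 9.151 kN.
ΣF_x = 0: A_x − T·cos68° = 0 → A_x = 9.1512 × 0.374607 = 3.428 kN.
ΣF_y = 0: A_y + T·sin68° − 20 = 0 → A_y = 20 − 9.1512 × 0.927184 = 11.52 kN.

T = 9.151 kN, A_x = 3.428 kN, A_y = 11.52 kN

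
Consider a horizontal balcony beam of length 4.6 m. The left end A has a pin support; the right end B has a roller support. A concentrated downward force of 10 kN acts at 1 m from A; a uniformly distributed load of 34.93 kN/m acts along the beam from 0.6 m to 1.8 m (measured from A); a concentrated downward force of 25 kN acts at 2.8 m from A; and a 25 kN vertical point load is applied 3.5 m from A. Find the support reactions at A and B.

A_x = 0, A_y = 54.57 kN, B_y = 47.35 kN

Resultant of the distributed load: 34.93 × 1.2 = 41.916 kN at 1.2 m from A.
Taking moments about A: B_y·4.6 − 10·1 − (34.93·1.2)·1.2 − 25·2.8 − 25·3.5 = 0 → B_y = 217.7992/4.6 = 47.3477 ≈ 47.35 kN.
ΣF_y = 0: A_y + 47.3477 − 10 − 34.93·1.2 − 25 − 25 = 0 → A_y = 54.57 kN.
ΣF_x = 0: no horizontal applied forces, so A_x = 0.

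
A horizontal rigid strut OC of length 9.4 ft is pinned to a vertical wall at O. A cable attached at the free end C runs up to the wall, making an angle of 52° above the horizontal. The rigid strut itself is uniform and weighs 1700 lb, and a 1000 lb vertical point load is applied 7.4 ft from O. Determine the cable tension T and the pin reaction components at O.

T = 2078 lb, O_x = 1279 lb, O_y = 1063 lb

ΣM about O: T·sin52°·9.4 − 1700·4.7 − 1000·7.4 = 0 → T = 15390/(9.4·0.788011) = 2077.68 ≈ 2078 lb.
ΣF_x = 0: O_x − T·cos52° = 0 → O_x = 2077.68 × 0.615661 = 1279 lb.
ΣF_y = 0: O_y + T·sin52° − 1700 − 1000 = 0 → O_y = 2700 − 2077.68 × 0.788011 = 1063 lb.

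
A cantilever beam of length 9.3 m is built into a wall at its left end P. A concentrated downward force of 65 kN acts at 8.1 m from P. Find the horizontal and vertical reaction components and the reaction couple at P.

P_x = 0, P_y = 65.00 kN, M_P = 526.5 kN·m

ΣF_x = 0: P_x = 0.
ΣF_y = 0: P_y − 65 = 0 → P_y = 65.00 kN.
ΣM about P: M_P − 65·8.1 = 0 → M_P = 526.5 kN·m.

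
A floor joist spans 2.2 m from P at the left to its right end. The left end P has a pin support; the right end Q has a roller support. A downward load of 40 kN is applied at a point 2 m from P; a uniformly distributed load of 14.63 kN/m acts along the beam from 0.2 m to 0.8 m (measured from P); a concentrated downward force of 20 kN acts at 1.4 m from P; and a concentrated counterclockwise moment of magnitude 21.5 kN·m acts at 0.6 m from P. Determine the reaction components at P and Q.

Resultant of the distributed load: 14.63 × 0.6 = 8.778 kN at 0.5 m from P.
Moments about P: Q_y·2.2 − 40·2 − (14.63·0.6)·0.5 − 20·1.4 + 21.5 = 0 → Q_y = 90.889/2.2 = 41.3132 ≈ 41.31 kN.
ΣF_y = 0: P_y + 41.3132 − 40 − 14.63·0.6 − 20 = 0 → P_y = 27.46 kN.
ΣF_x = 0: no horizontal applied forces, so P_x = 0.

P_x = 0, P_y = 27.46 kN, Q_y = 41.31 kN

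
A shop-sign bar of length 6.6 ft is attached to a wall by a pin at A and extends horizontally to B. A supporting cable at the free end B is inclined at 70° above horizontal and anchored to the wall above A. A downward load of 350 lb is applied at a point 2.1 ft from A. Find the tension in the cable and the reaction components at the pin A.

T = 118.5 lb, A_x = 40.53 lb, A_y = 238.6 lb

ΣM about A: T·sin70°·6.6 − 350·2.1 = 0 → T = 735/(6.6·0.939693) = 118.511 ≈ 118.5 lb.
ΣF_x = 0: A_x − T·cos70° = 0 → A_x = 118.511 × 0.34202 = 40.53 lb.
ΣF_y = 0: A_y + T·sin70° − 350 = 0 → A_y = 350 − 118.511 × 0.939693 = 238.6 lb.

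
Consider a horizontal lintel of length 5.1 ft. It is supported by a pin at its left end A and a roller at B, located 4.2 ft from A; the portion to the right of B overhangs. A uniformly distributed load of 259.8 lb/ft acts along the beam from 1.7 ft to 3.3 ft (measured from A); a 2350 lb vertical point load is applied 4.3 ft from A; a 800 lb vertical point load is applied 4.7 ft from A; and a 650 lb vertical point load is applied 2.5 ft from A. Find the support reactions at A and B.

Resultant of the distributed load: 259.8 × 1.6 = 415.68 lb at 2.5 ft from A.
Moments about A: B_y·4.2 − (259.8·1.6)·2.5 − 2350·4.3 − 800·4.7 − 650·2.5 = 0 → B_y = 16529.2/4.2 = 3935.52 ≈ 3936 lb.
ΣF_y = 0: A_y + 3935.52 − 259.8·1.6 − 2350 − 800 − 650 = 0 → A_y = 280.2 lb.
ΣF_x = 0: no horizontal applied forces, so A_x = 0.

A_x = 0, A_y = 280.2 lb, B_y = 3936 lb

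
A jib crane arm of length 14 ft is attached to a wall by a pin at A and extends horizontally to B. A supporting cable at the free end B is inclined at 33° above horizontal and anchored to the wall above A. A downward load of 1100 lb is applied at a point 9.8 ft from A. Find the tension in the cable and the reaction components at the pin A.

T = 1414 lb, A_x = 1186 lb, A_y = 330.0 lb

ΣM about A: T·sin33°·14 − 1100·9.8 = 0 → T = 10780/(14·0.544639) = 1413.78 ≈ 1414 lb.
ΣF_x = 0: A_x − T·cos33° = 0 → A_x = 1413.78 × 0.838671 = 1186 lb.
ΣF_y = 0: A_y + T·sin33° − 1100 = 0 → A_y = 1100 − 1413.78 × 0.544639 = 330.0 lb.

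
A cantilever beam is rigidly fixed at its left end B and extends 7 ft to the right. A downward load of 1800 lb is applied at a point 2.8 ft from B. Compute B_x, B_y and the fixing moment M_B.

B_x = 0, B_y = 1800 lb, M_B = 5040 lb·ft

ΣF_x = 0: B_x = 0.
ΣF_y = 0: B_y − 1800 = 0 → B_y = 1800 lb.
ΣM about B: M_B − 1800·2.8 = 0 → M_B = 5040 lb·ft.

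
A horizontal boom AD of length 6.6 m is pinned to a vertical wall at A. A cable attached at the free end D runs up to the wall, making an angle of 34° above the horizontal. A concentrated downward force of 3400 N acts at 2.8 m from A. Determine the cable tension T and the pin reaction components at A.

ΣM about A: T·sin34°·6.6 − 3400·2.8 = 0 → T = 9520/(6.6·0.559193) = 2579.47 ≈ 2579 N.
ΣF_x = 0: A_x − T·cos34° = 0 → A_x = 2579.47 × 0.829038 = 2138 N.
ΣF_y = 0: A_y + T·sin34° − 3400 = 0 → A_y = 3400 − 2579.47 × 0.559193 = 1958 N.

T = 2579 N, A_x = 2138 N, A_y = 1958 N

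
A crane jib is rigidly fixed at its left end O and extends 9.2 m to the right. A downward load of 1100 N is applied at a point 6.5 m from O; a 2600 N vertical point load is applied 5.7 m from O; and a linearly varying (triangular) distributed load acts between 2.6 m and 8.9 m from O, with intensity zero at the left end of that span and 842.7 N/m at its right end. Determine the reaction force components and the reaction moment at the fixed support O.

Resultant of the triangular load: ½ × 842.7 × 6.3 = 2654.505 N, acting at 6.8 m from O (one-third of the span from the peak).
ΣF_x = 0: O_x = 0.
ΣF_y = 0: O_y − 1100 − 2600 − ½·842.7·6.3 = 0 → O_y = 6355 N.
ΣM about O: M_O − 1100·6.5 − 2600·5.7 − (½·842.7·6.3)·6.8 = 0 → M_O = 40020 N·m.

O_x = 0, O_y = 6355 N, M_O = 40020 N·m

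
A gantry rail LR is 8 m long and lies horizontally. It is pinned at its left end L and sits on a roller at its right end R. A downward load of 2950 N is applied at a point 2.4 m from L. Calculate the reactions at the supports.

L_x = 0, L_y = 2065 N, R_y = 885.0 N

ΣM about L: R_y·8 − 2950·2.4 = 0 → R_y = 7080/8 = 885.0 N.
ΣF_y = 0: L_y + 885 − 2950 = 0 → L_y = 2065 N.
ΣF_x = 0: no horizontal applied forces, so L_x = 0.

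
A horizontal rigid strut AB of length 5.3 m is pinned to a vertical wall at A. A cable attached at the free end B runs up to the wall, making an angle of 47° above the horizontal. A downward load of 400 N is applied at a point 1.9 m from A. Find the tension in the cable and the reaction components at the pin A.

T = 196.1 N, A_x = 133.7 N, A_y = 256.6 N

ΣM about A: T·sin47°·5.3 − 400·1.9 = 0 → T = 760/(5.3·0.731354) = 196.07 ≈ 196.1 N.
ΣF_x = 0: A_x − T·cos47° = 0 → A_x = 196.07 × 0.681998 = 133.7 N.
ΣF_y = 0: A_y + T·sin47° − 400 = 0 → A_y = 400 − 196.07 × 0.731354 = 256.6 N.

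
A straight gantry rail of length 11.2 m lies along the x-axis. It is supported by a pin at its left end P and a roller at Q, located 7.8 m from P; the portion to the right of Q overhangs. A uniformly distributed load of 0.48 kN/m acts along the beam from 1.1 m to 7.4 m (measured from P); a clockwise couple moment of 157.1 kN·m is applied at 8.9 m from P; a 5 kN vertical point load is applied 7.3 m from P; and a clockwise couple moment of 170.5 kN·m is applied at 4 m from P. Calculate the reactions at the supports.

Resultant of the distributed load: 0.48 × 6.3 = 3.024 kN at 4.25 m from P.
Taking moments about P: Q_y·7.8 − (0.48·6.3)·4.25 − 157.1 − 5·7.3 − 170.5 = 0 → Q_y = 376.952/7.8 = 48.3272 ≈ 48.33 kN.
ΣF_y = 0: P_y + 48.3272 − 0.48·6.3 − 5 = 0 → P_y = -40.30 kN.
ΣF_x = 0: no horizontal applied forces, so P_x = 0.

P_x = 0, P_y = -40.30 kN, Q_y = 48.33 kN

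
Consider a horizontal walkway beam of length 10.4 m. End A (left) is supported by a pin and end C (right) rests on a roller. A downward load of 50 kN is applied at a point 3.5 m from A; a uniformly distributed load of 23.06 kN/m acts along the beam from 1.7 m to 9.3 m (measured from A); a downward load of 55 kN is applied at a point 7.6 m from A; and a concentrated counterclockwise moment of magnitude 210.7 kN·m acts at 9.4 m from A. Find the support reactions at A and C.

Resultant of the distributed load: 23.06 × 7.6 = 175.256 kN at 5.5 m from A.
ΣM about A: C_y·10.4 − 50·3.5 − (23.06·7.6)·5.5 − 55·7.6 + 210.7 = 0 → C_y = 1346.208/10.4 = 129.443 ≈ 129.4 kN.
ΣF_y = 0: A_y + 129.443 − 50 − 23.06·7.6 − 55 = 0 → A_y = 150.8 kN.
ΣF_x = 0: no horizontal applied forces, so A_x = 0.

A_x = 0, A_y = 150.8 kN, C_y = 129.4 kN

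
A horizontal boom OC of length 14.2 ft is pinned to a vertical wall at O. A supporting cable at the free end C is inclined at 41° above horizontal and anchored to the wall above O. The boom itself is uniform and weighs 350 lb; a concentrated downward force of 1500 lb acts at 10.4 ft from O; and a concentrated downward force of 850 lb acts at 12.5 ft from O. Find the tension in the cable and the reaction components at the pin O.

ΣM about O: T·sin41°·14.2 − 350·7.1 − 1500·10.4 − 850·12.5 = 0 → T = 28710/(14.2·0.656059) = 3081.78 ≈ 3082 lb.
ΣF_x = 0: O_x − T·cos41° = 0 → O_x = 3081.78 × 0.75471 = 2326 lb.
ΣF_y = 0: O_y + T·sin41° − 350 − 1500 − 850 = 0 → O_y = 2700 − 3081.78 × 0.656059 = 678.2 lb.

T = 3082 lb, O_x = 2326 lb, O_y = 678.2 lb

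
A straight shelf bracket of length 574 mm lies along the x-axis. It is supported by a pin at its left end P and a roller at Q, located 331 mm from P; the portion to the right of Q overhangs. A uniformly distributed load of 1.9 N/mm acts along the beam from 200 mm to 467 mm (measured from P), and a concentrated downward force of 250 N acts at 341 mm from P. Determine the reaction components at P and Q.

Resultant of the distributed load: 1.9 × 267 = 507.3 N at 333.5 mm from P.
ΣM about P: Q_y·331 − (1.9·267)·333.5 − 250·341 = 0 → Q_y = 254434.55/331 = 768.684 ≈ 768.7 N.
ΣF_y = 0: P_y + 768.684 − 1.9·267 − 250 = 0 → P_y = -11.38 N.
ΣF_x = 0: no horizontal applied forces, so P_x = 0.

P_x = 0, P_y = -11.38 N, Q_y = 768.7 N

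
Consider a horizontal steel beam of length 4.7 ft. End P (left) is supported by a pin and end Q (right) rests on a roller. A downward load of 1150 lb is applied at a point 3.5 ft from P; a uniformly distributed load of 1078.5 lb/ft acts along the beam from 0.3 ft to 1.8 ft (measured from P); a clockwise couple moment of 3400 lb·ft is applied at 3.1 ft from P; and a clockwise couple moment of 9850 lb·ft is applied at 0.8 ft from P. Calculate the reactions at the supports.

Resultant of the distributed load: 1078.5 × 1.5 = 1617.75 lb at 1.05 ft from P.
ΣM about P: Q_y·4.7 − 1150·3.5 − (1078.5·1.5)·1.05 − 3400 − 9850 = 0 → Q_y = 18973.6375/4.7 = 4036.94 ≈ 4037 lb.
ΣF_y = 0: P_y + 4036.94 − 1150 − 1078.5·1.5 = 0 → P_y = -1269 lb.
ΣF_x = 0: no horizontal applied forces, so P_x = 0.

P_x = 0, P_y = -1269 lb, Q_y = 4037 lb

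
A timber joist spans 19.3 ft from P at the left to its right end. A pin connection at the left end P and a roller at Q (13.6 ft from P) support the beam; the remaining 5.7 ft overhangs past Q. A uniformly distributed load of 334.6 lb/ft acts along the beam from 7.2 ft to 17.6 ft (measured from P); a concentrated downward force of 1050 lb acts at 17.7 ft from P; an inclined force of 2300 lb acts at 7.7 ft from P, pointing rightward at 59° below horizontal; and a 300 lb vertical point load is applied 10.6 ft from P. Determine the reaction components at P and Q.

P_x = -1185 lb, P_y = 912.0 lb, Q_y = 5889 lb

Resultant of the distributed load: 334.6 × 10.4 = 3479.84 lb at 12.4 ft from P.
Moments about P: Q_y·13.6 − (334.6·10.4)·12.4 − 1050·17.7 − 2300·sin59°·7.7 − 300·10.6 = 0 → Q_y = 80095.4/13.6 = 5889.37 ≈ 5889 lb.
ΣF_y = 0: P_y + 5889.37 − 334.6·10.4 − 1050 − 2300·sin59° − 300 = 0 → P_y = 912.0 lb.
ΣF_x = 0: P_x + 2300·cos59° = 0 → P_x = -1185 lb.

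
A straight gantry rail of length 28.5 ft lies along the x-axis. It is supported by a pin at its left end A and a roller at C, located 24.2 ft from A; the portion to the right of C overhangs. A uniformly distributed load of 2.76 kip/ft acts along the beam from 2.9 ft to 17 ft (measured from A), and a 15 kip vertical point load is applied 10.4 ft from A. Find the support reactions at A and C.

Resultant of the distributed load: 2.76 × 14.1 = 38.916 kip at 9.95 ft from A.
Taking moments about A: C_y·24.2 − (2.76·14.1)·9.95 − 15·10.4 = 0 → C_y = 543.2142/24.2 = 22.4469 ≈ 22.45 kip.
ΣF_y = 0: A_y + 22.4469 − 2.76·14.1 − 15 = 0 → A_y = 31.47 kip.
ΣF_x = 0: no horizontal applied forces, so A_x = 0.

A_x = 0, A_y = 31.47 kip, C_y = 22.45 kip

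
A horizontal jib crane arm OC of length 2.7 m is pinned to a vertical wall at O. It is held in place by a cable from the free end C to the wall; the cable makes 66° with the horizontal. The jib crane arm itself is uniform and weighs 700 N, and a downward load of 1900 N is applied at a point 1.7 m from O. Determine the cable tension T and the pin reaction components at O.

ΣM about O: T·sin66°·2.7 − 700·1.35 − 1900·1.7 = 0 → T = 4175/(2.7·0.913545) = 1692.63 ≈ 1693 N.
ΣF_x = 0: O_x − T·cos66° = 0 → O_x = 1692.63 × 0.406737 = 688.5 N.
ΣF_y = 0: O_y + T·sin66° − 700 − 1900 = 0 → O_y = 2600 − 1692.63 × 0.913545 = 1054 N.

T = 1693 N, O_x = 688.5 N, O_y = 1054 N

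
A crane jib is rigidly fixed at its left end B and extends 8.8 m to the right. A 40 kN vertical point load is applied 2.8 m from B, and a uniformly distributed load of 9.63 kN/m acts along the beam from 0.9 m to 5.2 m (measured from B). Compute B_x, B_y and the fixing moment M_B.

B_x = 0, B_y = 81.41 kN, M_B = 238.3 kN·m

Resultant of the distributed load: 9.63 × 4.3 = 41.409 kN at 3.05 m from B.
ΣF_x = 0: B_x = 0.
ΣF_y = 0: B_y − 40 − 9.63·4.3 = 0 → B_y = 81.41 kN.
ΣM about B: M_B − 40·2.8 − (9.63·4.3)·3.05 = 0 → M_B = 238.3 kN·m.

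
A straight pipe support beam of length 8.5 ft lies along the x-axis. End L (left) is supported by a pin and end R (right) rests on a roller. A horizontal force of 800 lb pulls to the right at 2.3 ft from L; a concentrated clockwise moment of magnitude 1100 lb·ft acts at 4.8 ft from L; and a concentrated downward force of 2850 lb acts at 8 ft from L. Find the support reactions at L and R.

L_x = -800.0 lb, L_y = 38.24 lb, R_y = 2812 lb

Taking moments about L: R_y·8.5 − 1100 − 2850·8 = 0 → R_y = 23900/8.5 = 2811.76 ≈ 2812 lb.
ΣF_y = 0: L_y + 2811.76 − 2850 = 0 → L_y = 38.24 lb.
ΣF_x = 0: L_x + 800 = 0 → L_x = -800.0 lb.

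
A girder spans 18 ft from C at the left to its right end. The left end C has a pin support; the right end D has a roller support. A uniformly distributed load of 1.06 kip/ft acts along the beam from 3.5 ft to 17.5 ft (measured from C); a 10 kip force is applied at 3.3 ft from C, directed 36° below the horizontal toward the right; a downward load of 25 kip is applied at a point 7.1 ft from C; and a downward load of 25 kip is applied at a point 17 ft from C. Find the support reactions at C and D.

Resultant of the distributed load: 1.06 × 14 = 14.84 kip at 10.5 ft from C.
Moments about C: D_y·18 − (1.06·14)·10.5 − 10·sin36°·3.3 − 25·7.1 − 25·17 = 0 → D_y = 777.717/18 = 43.2065 ≈ 43.21 kip.
ΣF_y = 0: C_y + 43.2065 − 1.06·14 − 10·sin36° − 25 − 25 = 0 → C_y = 27.51 kip.
ΣF_x = 0: C_x + 10·cos36° = 0 → C_x = -8.090 kip.

C_x = -8.090 kip, C_y = 27.51 kip, D_y = 43.21 kip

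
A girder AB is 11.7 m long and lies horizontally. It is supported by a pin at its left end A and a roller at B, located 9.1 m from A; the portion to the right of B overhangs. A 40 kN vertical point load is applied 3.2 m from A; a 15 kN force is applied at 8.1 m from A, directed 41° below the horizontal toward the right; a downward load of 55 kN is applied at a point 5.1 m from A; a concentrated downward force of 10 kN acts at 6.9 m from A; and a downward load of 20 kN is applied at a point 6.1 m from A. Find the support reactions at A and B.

A_x = -11.32 kN, A_y = 60.20 kN, B_y = 74.64 kN

Taking moments about A: B_y·9.1 − 40·3.2 − 15·sin41°·8.1 − 55·5.1 − 10·6.9 − 20·6.1 = 0 → B_y = 679.211/9.1 = 74.6386 ≈ 74.64 kN.
ΣF_y = 0: A_y + 74.6386 − 40 − 15·sin41° − 55 − 10 − 20 = 0 → A_y = 60.20 kN.
ΣF_x = 0: A_x + 15·cos41° = 0 → A_x = -11.32 kN.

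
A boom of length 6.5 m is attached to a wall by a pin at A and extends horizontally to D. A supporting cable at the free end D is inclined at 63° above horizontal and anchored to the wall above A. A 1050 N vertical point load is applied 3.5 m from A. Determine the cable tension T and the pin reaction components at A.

T = 634.5 N, A_x = 288.1 N, A_y = 484.6 N

ΣM about A: T·sin63°·6.5 − 1050·3.5 = 0 → T = 3675/(6.5·0.891007) = 634.546 ≈ 634.5 N.
ΣF_x = 0: A_x − T·cos63° = 0 → A_x = 634.546 × 0.45399 = 288.1 N.
ΣF_y = 0: A_y + T·sin63° − 1050 = 0 → A_y = 1050 − 634.546 × 0.891007 = 484.6 N.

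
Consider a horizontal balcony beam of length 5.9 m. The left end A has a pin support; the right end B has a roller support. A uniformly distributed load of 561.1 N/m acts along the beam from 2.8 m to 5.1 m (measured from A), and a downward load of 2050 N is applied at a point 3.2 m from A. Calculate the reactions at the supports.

A_x = 0, A_y = 1365 N, B_y = 1976 N

Resultant of the distributed load: 561.1 × 2.3 = 1290.53 N at 3.95 m from A.
ΣM about A: B_y·5.9 − (561.1·2.3)·3.95 − 2050·3.2 = 0 → B_y = 11657.5935/5.9 = 1975.86 ≈ 1976 N.
ΣF_y = 0: A_y + 1975.86 − 561.1·2.3 − 2050 = 0 → A_y = 1365 N.
ΣF_x = 0: no horizontal applied forces, so A_x = 0.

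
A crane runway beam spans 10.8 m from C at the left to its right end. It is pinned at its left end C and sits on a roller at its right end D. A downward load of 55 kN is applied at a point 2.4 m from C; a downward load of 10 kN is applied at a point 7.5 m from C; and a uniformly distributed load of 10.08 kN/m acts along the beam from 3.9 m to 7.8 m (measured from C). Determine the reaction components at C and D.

Resultant of the distributed load: 10.08 × 3.9 = 39.312 kN at 5.85 m from C.
Moments about C: D_y·10.8 − 55·2.4 − 10·7.5 − (10.08·3.9)·5.85 = 0 → D_y = 436.9752/10.8 = 40.4607 ≈ 40.46 kN.
ΣF_y = 0: C_y + 40.4607 − 55 − 10 − 10.08·3.9 = 0 → C_y = 63.85 kN.
ΣF_x = 0: no horizontal applied forces, so C_x = 0.

C_x = 0, C_y = 63.85 kN, D_y = 40.46 kN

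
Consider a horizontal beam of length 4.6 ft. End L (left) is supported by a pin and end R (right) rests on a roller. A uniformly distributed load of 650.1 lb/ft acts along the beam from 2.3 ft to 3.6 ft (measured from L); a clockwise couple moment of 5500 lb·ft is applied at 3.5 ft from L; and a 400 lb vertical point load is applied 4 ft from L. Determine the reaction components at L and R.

Resultant of the distributed load: 650.1 × 1.3 = 845.13 lb at 2.95 ft from L.
Moments about L: R_y·4.6 − (650.1·1.3)·2.95 − 5500 − 400·4 = 0 → R_y = 9593.1335/4.6 = 2085.46 ≈ 2085 lb.
ΣF_y = 0: L_y + 2085.46 − 650.1·1.3 − 400 = 0 → L_y = -840.3 lb.
ΣF_x = 0: no horizontal applied forces, so L_x = 0.

L_x = 0, L_y = -840.3 lb, R_y = 2085 lb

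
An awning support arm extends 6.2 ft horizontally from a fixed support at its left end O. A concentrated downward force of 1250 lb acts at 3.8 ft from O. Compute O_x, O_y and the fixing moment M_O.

O_x = 0, O_y = 1250 lb, M_O = 4750 lb·ft

ΣF_x = 0: O_x = 0.
ΣF_y = 0: O_y − 1250 = 0 → O_y = 1250 lb.
ΣM about O: M_O − 1250·3.8 = 0 → M_O = 4750 lb·ft.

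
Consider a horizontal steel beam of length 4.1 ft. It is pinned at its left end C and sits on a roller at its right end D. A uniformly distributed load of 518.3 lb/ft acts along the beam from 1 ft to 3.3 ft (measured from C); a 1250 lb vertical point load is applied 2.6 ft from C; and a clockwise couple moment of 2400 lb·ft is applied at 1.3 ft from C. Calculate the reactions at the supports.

Resultant of the distributed load: 518.3 × 2.3 = 1192.09 lb at 2.15 ft from C.
ΣM about C: D_y·4.1 − (518.3·2.3)·2.15 − 1250·2.6 − 2400 = 0 → D_y = 8212.9935/4.1 = 2003.17 ≈ 2003 lb.
ΣF_y = 0: C_y + 2003.17 − 518.3·2.3 − 1250 = 0 → C_y = 438.9 lb.
ΣF_x = 0: no horizontal applied forces, so C_x = 0.

C_x = 0, C_y = 438.9 lb, D_y = 2003 lb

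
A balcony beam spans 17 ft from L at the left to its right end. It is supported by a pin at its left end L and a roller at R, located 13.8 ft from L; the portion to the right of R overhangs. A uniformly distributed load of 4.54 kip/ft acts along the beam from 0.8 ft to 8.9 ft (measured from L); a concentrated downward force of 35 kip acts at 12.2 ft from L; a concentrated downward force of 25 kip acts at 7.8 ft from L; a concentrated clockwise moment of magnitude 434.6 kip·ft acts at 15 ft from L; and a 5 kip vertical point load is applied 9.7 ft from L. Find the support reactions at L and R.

L_x = 0, L_y = 8.770 kip, R_y = 93.00 kip

Resultant of the distributed load: 4.54 × 8.1 = 36.774 kip at 4.85 ft from L.
Taking moments about L: R_y·13.8 − (4.54·8.1)·4.85 − 35·12.2 − 25·7.8 − 434.6 − 5·9.7 = 0 → R_y = 1283.4539/13.8 = 93.0039 ≈ 93.00 kip.
ΣF_y = 0: L_y + 93.0039 − 4.54·8.1 − 35 − 25 − 5 = 0 → L_y = 8.770 kip.
ΣF_x = 0: no horizontal applied forces, so L_x = 0.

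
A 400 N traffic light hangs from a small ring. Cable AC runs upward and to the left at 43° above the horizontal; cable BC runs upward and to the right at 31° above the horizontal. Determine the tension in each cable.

ΣF_x = 0: −T_AC·cos43° + T_BC·cos31° = 0 → T_BC = 0.853222·T_AC.
ΣF_y = 0: T_AC·sin43° + T_BC·sin31° = 400.
Substitute: T_AC·(0.681998 + 0.853222·0.515038) = 400 → T_AC = 356.684 ≈ 356.7 N.
Then T_BC = 0.853222 × 356.684 = 304.3 N.

T_AC = 356.7 N, T_BC = 304.3 N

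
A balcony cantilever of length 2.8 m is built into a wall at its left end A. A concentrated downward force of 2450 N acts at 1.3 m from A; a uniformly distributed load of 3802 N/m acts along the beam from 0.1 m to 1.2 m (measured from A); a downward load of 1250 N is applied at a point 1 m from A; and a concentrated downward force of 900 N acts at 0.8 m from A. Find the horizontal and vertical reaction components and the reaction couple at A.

A_x = 0, A_y = 8782 N, M_A = 7873 N·m

Resultant of the distributed load: 3802 × 1.1 = 4182.2 N at 0.65 m from A.
ΣF_x = 0: A_x = 0.
ΣF_y = 0: A_y − 2450 − 3802·1.1 − 1250 − 900 = 0 → A_y = 8782 N.
ΣM about A: M_A − 2450·1.3 − (3802·1.1)·0.65 − 1250·1 − 900·0.8 = 0 → M_A = 7873 N·m.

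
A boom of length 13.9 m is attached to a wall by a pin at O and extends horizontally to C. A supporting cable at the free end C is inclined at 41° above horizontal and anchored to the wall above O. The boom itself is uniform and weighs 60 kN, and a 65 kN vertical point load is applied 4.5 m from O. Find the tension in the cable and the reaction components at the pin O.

ΣM about O: T·sin41°·13.9 − 60·6.95 − 65·4.5 = 0 → T = 709.5/(13.9·0.656059) = 77.8027 ≈ 77.80 kN.
ΣF_x = 0: O_x − T·cos41° = 0 → O_x = 77.8027 × 0.75471 = 58.72 kN.
ΣF_y = 0: O_y + T·sin41° − 60 − 65 = 0 → O_y = 125 − 77.8027 × 0.656059 = 73.96 kN.

T = 77.80 kN, O_x = 58.72 kN, O_y = 73.96 kN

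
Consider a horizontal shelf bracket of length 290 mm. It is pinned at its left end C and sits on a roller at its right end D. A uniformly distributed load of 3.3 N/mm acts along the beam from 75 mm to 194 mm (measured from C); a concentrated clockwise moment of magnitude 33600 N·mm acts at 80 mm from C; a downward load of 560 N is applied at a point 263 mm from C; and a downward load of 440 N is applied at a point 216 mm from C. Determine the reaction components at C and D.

C_x = 0, C_y = 259.1 N, D_y = 1134 N

Resultant of the distributed load: 3.3 × 119 = 392.7 N at 134.5 mm from C.
Moments about C: D_y·290 − (3.3·119)·134.5 − 33600 − 560·263 − 440·216 = 0 → D_y = 328738.15/290 = 1133.58 ≈ 1134 N.
ΣF_y = 0: C_y + 1133.58 − 3.3·119 − 560 − 440 = 0 → C_y = 259.1 N.
ΣF_x = 0: no horizontal applied forces, so C_x = 0.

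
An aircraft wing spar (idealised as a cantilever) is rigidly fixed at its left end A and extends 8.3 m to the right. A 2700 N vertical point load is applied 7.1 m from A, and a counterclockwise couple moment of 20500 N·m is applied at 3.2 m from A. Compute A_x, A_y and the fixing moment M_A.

A_x = 0, A_y = 2700 N, M_A = -1330 N·m

ΣF_x = 0: A_x = 0.
ΣF_y = 0: A_y − 2700 = 0 → A_y = 2700 N.
ΣM about A: M_A − 2700·7.1 + 20500 = 0 → M_A = -1330 N·m.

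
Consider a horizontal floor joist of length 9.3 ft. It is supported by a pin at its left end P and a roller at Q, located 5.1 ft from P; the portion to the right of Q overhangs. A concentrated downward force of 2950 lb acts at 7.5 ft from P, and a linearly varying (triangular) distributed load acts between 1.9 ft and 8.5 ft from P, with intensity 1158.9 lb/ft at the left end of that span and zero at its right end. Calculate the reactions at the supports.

P_x = 0, P_y = -638.4 lb, Q_y = 7413 lb

Resultant of the triangular load: ½ × 1158.9 × 6.6 = 3824.37 lb, acting at 4.1 ft from P (one-third of the span from the peak).
ΣM about P: Q_y·5.1 − 2950·7.5 − (½·1158.9·6.6)·4.1 = 0 → Q_y = 37804.917/5.1 = 7412.73 ≈ 7413 lb.
ΣF_y = 0: P_y + 7412.73 − 2950 − ½·1158.9·6.6 = 0 → P_y = -638.4 lb.
ΣF_x = 0: no horizontal applied forces, so P_x = 0.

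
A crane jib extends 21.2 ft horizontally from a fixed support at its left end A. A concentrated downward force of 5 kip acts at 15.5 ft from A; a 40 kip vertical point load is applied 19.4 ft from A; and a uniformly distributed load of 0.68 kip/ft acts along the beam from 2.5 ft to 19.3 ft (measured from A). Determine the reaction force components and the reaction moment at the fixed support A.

A_x = 0, A_y = 56.42 kip, M_A = 978.0 kip·ft

Resultant of the distributed load: 0.68 × 16.8 = 11.424 kip at 10.9 ft from A.
ΣF_x = 0: A_x = 0.
ΣF_y = 0: A_y − 5 − 40 − 0.68·16.8 = 0 → A_y = 56.42 kip.
ΣM about A: M_A − 5·15.5 − 40·19.4 − (0.68·16.8)·10.9 = 0 → M_A = 978.0 kip·ft.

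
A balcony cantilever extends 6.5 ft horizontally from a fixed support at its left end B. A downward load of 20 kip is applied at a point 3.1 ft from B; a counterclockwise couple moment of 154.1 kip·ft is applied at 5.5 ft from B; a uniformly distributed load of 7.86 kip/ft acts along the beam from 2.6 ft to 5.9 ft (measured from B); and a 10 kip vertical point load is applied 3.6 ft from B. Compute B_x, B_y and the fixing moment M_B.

B_x = 0, B_y = 55.94 kip, M_B = 54.14 kip·ft

Resultant of the distributed load: 7.86 × 3.3 = 25.938 kip at 4.25 ft from B.
ΣF_x = 0: B_x = 0.
ΣF_y = 0: B_y − 20 − 7.86·3.3 − 10 = 0 → B_y = 55.94 kip.
ΣM about B: M_B − 20·3.1 + 154.1 − (7.86·3.3)·4.25 − 10·3.6 = 0 → M_B = 54.14 kip·ft.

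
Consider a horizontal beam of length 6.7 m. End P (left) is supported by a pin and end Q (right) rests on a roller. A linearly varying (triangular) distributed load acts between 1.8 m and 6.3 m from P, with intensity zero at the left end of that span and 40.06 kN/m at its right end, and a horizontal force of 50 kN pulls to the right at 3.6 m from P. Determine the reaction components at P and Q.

Resultant of the triangular load: ½ × 40.06 × 4.5 = 90.135 kN, acting at 4.8 m from P (one-third of the span from the peak).
ΣM about P: Q_y·6.7 − (½·40.06·4.5)·4.8 = 0 → Q_y = 432.648/6.7 = 64.5743 ≈ 64.57 kN.
ΣF_y = 0: P_y + 64.5743 − ½·40.06·4.5 = 0 → P_y = 25.56 kN.
ΣF_x = 0: P_x + 50 = 0 → P_x = -50.00 kN.

P_x = -50.00 kN, P_y = 25.56 kN, Q_y = 64.57 kN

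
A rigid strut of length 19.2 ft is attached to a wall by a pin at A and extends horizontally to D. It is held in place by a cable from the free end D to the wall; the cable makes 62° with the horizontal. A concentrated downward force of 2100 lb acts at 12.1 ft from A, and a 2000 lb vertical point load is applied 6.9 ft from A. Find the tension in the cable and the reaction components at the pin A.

T = 2313 lb, A_x = 1086 lb, A_y = 2058 lb

ΣM about A: T·sin62°·19.2 − 2100·12.1 − 2000·6.9 = 0 → T = 39210/(19.2·0.882948) = 2312.92 ≈ 2313 lb.
ΣF_x = 0: A_x − T·cos62° = 0 → A_x = 2312.92 × 0.469472 = 1086 lb.
ΣF_y = 0: A_y + T·sin62° − 2100 − 2000 = 0 → A_y = 4100 − 2312.92 × 0.882948 = 2058 lb.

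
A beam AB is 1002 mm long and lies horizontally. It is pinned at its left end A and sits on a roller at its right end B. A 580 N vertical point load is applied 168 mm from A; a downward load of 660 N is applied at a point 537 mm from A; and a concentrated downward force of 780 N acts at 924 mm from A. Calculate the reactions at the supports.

Taking moments about A: B_y·1002 − 580·168 − 660·537 − 780·924 = 0 → B_y = 1172580/1002 = 1170.24 ≈ 1170 N.
ΣF_y = 0: A_y + 1170.24 − 580 − 660 − 780 = 0 → A_y = 849.8 N.
ΣF_x = 0: no horizontal applied forces, so A_x = 0.

A_x = 0, A_y = 849.8 N, B_y = 1170 N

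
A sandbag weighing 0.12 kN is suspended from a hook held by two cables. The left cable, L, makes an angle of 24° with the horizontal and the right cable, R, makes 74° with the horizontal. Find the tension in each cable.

ΣF_x = 0: −T_L·cos24° + T_R·cos74° = 0 → T_R = 3.3143·T_L.
ΣF_y = 0: T_L·sin24° + T_R·sin74° = 0.12.
Substitute: T_L·(0.406737 + 3.3143·0.961262) = 0.12 → T_L = 0.0334015 ≈ 0.03340 kN.
Then T_R = 3.3143 × 0.0334015 = 0.1107 kN.

T_L = 0.03340 kN, T_R = 0.1107 kN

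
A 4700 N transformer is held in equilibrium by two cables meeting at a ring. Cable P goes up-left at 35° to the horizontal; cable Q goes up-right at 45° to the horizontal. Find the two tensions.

T_P = 3375 N, T_Q = 3909 N

ΣF_x = 0: −T_P·cos35° + T_Q·cos45° = 0 → T_Q = 1.15846·T_P.
ΣF_y = 0: T_P·sin35° + T_Q·sin45° = 4700.
Substitute: T_P·(0.573576 + 1.15846·0.707107) = 4700 → T_P = 3374.66 ≈ 3375 N.
Then T_Q = 1.15846 × 3374.66 = 3909 N.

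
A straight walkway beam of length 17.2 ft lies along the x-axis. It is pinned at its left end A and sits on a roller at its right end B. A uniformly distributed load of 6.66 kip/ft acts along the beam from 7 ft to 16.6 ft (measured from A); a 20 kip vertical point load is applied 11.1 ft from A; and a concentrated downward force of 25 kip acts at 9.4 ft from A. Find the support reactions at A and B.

Resultant of the distributed load: 6.66 × 9.6 = 63.936 kip at 11.8 ft from A.
Moments about A: B_y·17.2 − (6.66·9.6)·11.8 − 20·11.1 − 25·9.4 = 0 → B_y = 1211.4448/17.2 = 70.4328 ≈ 70.43 kip.
ΣF_y = 0: A_y + 70.4328 − 6.66·9.6 − 20 − 25 = 0 → A_y = 38.50 kip.
ΣF_x = 0: no horizontal applied forces, so A_x = 0.

A_x = 0, A_y = 38.50 kip, B_y = 70.43 kip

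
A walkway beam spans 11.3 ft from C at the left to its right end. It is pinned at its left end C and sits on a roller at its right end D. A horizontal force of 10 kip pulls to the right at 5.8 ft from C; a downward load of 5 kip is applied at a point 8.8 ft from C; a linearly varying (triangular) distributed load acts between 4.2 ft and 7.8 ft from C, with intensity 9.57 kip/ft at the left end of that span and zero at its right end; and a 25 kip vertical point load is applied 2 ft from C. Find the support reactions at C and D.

C_x = -10.00 kip, C_y = 30.68 kip, D_y = 16.55 kip

Resultant of the triangular load: ½ × 9.57 × 3.6 = 17.226 kip, acting at 5.4 ft from C (one-third of the span from the peak).
Taking moments about C: D_y·11.3 − 5·8.8 − (½·9.57·3.6)·5.4 − 25·2 = 0 → D_y = 187.0204/11.3 = 16.5505 ≈ 16.55 kip.
ΣF_y = 0: C_y + 16.5505 − 5 − ½·9.57·3.6 − 25 = 0 → C_y = 30.68 kip.
ΣF_x = 0: C_x + 10 = 0 → C_x = -10.00 kip.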